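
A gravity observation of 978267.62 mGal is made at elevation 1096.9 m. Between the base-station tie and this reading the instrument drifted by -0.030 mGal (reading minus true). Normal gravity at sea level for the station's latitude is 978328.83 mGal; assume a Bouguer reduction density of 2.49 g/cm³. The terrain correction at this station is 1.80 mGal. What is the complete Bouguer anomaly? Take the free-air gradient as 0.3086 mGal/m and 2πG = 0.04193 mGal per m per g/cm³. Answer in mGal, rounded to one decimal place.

164.6

Drift-corrected reading = 978267.62 − (-0.030) = 978267.650 mGal
Free-air correction = 0.3086 × 1096.9 = 338.50 mGal
Free-air anomaly = 978267.650 − 978328.83 + (338.50) = 277.320 mGal
Bouguer slab correction = 0.04193 × 2.49 × 1096.9 = 114.52 mGal
Simple Bouguer anomaly = 277.320 − (114.52) = 162.800 mGal
Complete Bouguer anomaly = 162.800 + 1.80 = 164.600 mGal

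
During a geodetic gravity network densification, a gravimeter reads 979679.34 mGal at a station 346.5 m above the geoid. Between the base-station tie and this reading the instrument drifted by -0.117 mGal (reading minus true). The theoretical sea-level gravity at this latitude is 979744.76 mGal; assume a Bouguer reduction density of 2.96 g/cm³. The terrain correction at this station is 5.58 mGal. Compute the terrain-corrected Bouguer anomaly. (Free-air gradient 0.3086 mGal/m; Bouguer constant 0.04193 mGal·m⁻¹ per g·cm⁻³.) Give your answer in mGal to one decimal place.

4.2

Drift-corrected reading = 979679.34 − (-0.117) = 979679.457 mGal
Free-air correction = 0.3086 × 346.5 = 106.93 mGal
Free-air anomaly = 979679.457 − 979744.76 + (106.93) = 41.627 mGal
Bouguer slab correction = 0.04193 × 2.96 × 346.5 = 43.01 mGal
Simple Bouguer anomaly = 41.627 − (43.01) = -1.383 mGal
Complete Bouguer anomaly = -1.383 + 5.58 = 4.197 mGal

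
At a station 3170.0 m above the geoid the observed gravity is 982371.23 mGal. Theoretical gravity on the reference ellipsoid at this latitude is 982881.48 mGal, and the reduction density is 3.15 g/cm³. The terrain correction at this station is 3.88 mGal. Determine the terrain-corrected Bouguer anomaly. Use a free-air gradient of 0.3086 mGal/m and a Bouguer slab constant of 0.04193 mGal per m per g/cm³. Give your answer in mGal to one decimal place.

53.2

Free-air correction = 0.3086 × 3170.0 = 978.26 mGal
Free-air anomaly = 982371.23 − 982881.48 + (978.26) = 468.01 mGal
Bouguer slab correction = 0.04193 × 3.15 × 3170.0 = 418.69 mGal
Simple Bouguer anomaly = 468.01 − (418.69) = 49.32 mGal
Complete Bouguer anomaly = 49.32 + 3.88 = 53.20 mGal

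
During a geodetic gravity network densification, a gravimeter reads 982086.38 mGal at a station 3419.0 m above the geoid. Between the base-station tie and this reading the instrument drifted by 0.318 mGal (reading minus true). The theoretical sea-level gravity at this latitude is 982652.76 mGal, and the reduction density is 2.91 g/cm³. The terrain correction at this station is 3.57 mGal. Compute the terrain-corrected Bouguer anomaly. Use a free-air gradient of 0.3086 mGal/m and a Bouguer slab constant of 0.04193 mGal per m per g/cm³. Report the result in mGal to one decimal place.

Drift-corrected reading = 982086.38 − (0.318) = 982086.062 mGal
Free-air correction = 0.3086 × 3419.0 = 1055.10 mGal
Free-air anomaly = 982086.062 − 982652.76 + (1055.10) = 488.402 mGal
Bouguer slab correction = 0.04193 × 2.91 × 3419.0 = 417.17 mGal
Simple Bouguer anomaly = 488.402 − (417.17) = 71.232 mGal
Complete Bouguer anomaly = 71.232 + 3.57 = 74.802 mGal

74.8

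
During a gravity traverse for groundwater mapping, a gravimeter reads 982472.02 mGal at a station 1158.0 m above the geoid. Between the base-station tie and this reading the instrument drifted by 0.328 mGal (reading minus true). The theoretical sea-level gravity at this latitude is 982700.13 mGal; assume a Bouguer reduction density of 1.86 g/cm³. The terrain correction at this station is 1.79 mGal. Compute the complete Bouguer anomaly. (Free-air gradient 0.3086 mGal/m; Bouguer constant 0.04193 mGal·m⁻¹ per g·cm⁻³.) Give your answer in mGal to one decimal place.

40.4

Drift-corrected reading = 982472.02 − (0.328) = 982471.692 mGal
Free-air correction = 0.3086 × 1158.0 = 357.36 mGal
Free-air anomaly = 982471.692 − 982700.13 + (357.36) = 128.922 mGal
Bouguer slab correction = 0.04193 × 1.86 × 1158.0 = 90.31 mGal
Simple Bouguer anomaly = 128.922 − (90.31) = 38.612 mGal
Complete Bouguer anomaly = 38.612 + 1.79 = 40.402 mGal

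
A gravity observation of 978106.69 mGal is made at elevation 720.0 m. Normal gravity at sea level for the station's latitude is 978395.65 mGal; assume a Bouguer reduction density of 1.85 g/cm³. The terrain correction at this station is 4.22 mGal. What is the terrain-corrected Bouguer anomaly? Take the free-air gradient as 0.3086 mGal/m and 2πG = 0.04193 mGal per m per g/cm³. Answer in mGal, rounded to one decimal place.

-118.4

Free-air correction = 0.3086 × 720.0 = 222.19 mGal
Free-air anomaly = 978106.69 − 978395.65 + (222.19) = -66.77 mGal
Bouguer slab correction = 0.04193 × 1.85 × 720.0 = 55.85 mGal
Simple Bouguer anomaly = -66.77 − (55.85) = -122.62 mGal
Complete Bouguer anomaly = -122.62 + 4.22 = -118.40 mGal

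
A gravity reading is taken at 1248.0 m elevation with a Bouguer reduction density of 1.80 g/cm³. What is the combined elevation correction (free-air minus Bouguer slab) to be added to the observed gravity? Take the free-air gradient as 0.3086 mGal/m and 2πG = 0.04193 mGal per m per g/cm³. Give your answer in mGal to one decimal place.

290.9

Combined gradient = 0.3086 − 0.04193 × 1.80 = 0.2331260 mGal/m
Combined elevation correction = 0.2331260 × 1248.0 = 290.9 mGal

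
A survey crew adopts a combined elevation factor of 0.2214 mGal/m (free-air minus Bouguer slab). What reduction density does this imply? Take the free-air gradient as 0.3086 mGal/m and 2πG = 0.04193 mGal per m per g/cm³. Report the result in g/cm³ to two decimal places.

2.08

0.2214 = 0.3086 − 0.04193 × ρ
ρ = (0.3086 − 0.2214) / 0.04193 = 2.08 g/cm³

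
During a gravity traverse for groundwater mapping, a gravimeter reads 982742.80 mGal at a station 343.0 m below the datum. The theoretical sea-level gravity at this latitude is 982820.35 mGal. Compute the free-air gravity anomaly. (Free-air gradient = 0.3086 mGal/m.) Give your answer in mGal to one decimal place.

Free-air correction = 0.3086 × -343.0 = -105.85 mGal
Free-air anomaly = 982742.80 − 982820.35 + (-105.85) = -183.40 mGal

-183.4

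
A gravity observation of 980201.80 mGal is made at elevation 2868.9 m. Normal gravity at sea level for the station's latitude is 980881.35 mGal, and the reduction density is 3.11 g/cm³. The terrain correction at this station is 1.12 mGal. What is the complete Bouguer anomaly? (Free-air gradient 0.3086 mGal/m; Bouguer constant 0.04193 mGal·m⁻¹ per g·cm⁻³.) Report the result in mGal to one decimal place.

Free-air correction = 0.3086 × 2868.9 = 885.34 mGal
Free-air anomaly = 980201.80 − 980881.35 + (885.34) = 205.79 mGal
Bouguer slab correction = 0.04193 × 3.11 × 2868.9 = 374.11 mGal
Simple Bouguer anomaly = 205.79 − (374.11) = -168.32 mGal
Complete Bouguer anomaly = -168.32 + 1.12 = -167.20 mGal

-167.2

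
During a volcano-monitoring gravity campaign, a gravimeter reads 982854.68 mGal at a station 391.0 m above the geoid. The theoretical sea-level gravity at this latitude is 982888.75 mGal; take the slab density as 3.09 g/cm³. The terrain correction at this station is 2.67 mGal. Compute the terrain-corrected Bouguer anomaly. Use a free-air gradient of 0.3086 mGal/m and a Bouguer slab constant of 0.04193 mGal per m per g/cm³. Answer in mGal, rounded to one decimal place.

Free-air correction = 0.3086 × 391.0 = 120.66 mGal
Free-air anomaly = 982854.68 − 982888.75 + (120.66) = 86.59 mGal
Bouguer slab correction = 0.04193 × 3.09 × 391.0 = 50.66 mGal
Simple Bouguer anomaly = 86.59 − (50.66) = 35.93 mGal
Complete Bouguer anomaly = 35.93 + 2.67 = 38.60 mGal

38.6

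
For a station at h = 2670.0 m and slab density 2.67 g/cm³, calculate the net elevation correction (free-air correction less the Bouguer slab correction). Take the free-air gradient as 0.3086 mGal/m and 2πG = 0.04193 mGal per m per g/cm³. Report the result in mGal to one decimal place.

525.0

Combined gradient = 0.3086 − 0.04193 × 2.67 = 0.1966469 mGal/m
Combined elevation correction = 0.1966469 × 2670.0 = 525.0 mGal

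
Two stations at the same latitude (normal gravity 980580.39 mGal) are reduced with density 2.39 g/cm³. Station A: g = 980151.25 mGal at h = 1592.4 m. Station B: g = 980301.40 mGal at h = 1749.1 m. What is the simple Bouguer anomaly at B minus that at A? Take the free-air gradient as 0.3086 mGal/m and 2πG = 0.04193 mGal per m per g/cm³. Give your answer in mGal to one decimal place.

182.8

Δg_SB(A) = 980151.25 − 980580.39 + 0.3086×1592.4 − 0.04193×2.39×1592.4 = -97.30 mGal
Δg_SB(B) = 980301.40 − 980580.39 + 0.3086×1749.1 − 0.04193×2.39×1749.1 = 85.50 mGal
Difference = 85.50 − (-97.30) = 182.80 mGal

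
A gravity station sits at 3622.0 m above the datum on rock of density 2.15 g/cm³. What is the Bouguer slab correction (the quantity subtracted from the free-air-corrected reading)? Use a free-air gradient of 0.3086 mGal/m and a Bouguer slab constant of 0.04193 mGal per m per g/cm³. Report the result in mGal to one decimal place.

326.5

Bouguer slab correction = 0.04193 × 2.15 × 3622.0 = 326.5 mGal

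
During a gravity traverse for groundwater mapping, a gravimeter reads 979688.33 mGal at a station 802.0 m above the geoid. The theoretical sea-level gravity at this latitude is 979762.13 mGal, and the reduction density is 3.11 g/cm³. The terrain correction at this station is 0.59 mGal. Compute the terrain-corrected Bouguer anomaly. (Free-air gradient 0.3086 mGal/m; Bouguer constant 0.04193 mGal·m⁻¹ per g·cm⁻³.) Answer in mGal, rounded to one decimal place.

Free-air correction = 0.3086 × 802.0 = 247.50 mGal
Free-air anomaly = 979688.33 − 979762.13 + (247.50) = 173.70 mGal
Bouguer slab correction = 0.04193 × 3.11 × 802.0 = 104.58 mGal
Simple Bouguer anomaly = 173.70 − (104.58) = 69.12 mGal
Complete Bouguer anomaly = 69.12 + 0.59 = 69.71 mGal

69.7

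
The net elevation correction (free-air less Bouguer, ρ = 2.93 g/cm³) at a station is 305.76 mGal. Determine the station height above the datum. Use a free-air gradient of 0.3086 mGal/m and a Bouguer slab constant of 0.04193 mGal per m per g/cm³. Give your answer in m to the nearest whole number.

Combined gradient = 0.3086 − 0.04193 × 2.93 = 0.1857451 mGal/m
h = 305.76 / 0.1857451 = 1646.13 m

1646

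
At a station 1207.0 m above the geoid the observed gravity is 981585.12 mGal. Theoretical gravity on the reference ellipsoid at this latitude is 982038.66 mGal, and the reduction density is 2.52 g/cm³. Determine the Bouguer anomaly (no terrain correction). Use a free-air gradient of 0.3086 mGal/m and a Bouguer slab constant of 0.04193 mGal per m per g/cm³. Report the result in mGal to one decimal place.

Free-air correction = 0.3086 × 1207.0 = 372.48 mGal
Free-air anomaly = 981585.12 − 982038.66 + (372.48) = -81.06 mGal
Bouguer slab correction = 0.04193 × 2.52 × 1207.0 = 127.54 mGal
Simple Bouguer anomaly = -81.06 − (127.54) = -208.60 mGal

-208.6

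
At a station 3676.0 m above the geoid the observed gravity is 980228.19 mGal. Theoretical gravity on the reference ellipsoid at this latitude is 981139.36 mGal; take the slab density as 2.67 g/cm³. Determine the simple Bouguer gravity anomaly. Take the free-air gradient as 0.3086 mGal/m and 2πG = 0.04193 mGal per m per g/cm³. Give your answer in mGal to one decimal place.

-188.3

Free-air correction = 0.3086 × 3676.0 = 1134.41 mGal
Free-air anomaly = 980228.19 − 981139.36 + (1134.41) = 223.24 mGal
Bouguer slab correction = 0.04193 × 2.67 × 3676.0 = 411.54 mGal
Simple Bouguer anomaly = 223.24 − (411.54) = -188.30 mGal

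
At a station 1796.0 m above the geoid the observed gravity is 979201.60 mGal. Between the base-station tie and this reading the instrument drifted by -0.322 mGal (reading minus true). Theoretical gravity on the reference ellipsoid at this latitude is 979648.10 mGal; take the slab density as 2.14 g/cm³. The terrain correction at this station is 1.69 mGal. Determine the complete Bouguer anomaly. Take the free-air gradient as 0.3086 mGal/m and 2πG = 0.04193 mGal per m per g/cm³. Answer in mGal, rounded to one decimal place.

-51.4

Drift-corrected reading = 979201.60 − (-0.322) = 979201.922 mGal
Free-air correction = 0.3086 × 1796.0 = 554.25 mGal
Free-air anomaly = 979201.922 − 979648.10 + (554.25) = 108.072 mGal
Bouguer slab correction = 0.04193 × 2.14 × 1796.0 = 161.16 mGal
Simple Bouguer anomaly = 108.072 − (161.16) = -53.088 mGal
Complete Bouguer anomaly = -53.088 + 1.69 = -51.398 mGal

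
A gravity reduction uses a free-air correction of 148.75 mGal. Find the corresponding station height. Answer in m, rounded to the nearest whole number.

h = 148.75 / 0.3086 = 482.02 m

482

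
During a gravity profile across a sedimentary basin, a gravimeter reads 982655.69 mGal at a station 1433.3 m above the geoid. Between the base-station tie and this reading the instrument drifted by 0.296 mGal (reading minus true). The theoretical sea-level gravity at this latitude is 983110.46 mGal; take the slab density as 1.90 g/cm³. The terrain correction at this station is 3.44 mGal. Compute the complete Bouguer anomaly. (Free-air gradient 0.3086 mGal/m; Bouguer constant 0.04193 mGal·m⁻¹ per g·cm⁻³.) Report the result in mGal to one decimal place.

Drift-corrected reading = 982655.69 − (0.296) = 982655.394 mGal
Free-air correction = 0.3086 × 1433.3 = 442.32 mGal
Free-air anomaly = 982655.394 − 983110.46 + (442.32) = -12.746 mGal
Bouguer slab correction = 0.04193 × 1.90 × 1433.3 = 114.19 mGal
Simple Bouguer anomaly = -12.746 − (114.19) = -126.936 mGal
Complete Bouguer anomaly = -126.936 + 3.44 = -123.496 mGal

-123.5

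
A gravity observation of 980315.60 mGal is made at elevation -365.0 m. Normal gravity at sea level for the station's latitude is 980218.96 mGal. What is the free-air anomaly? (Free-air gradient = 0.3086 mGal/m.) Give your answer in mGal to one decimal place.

-16.0

Free-air correction = 0.3086 × -365.0 = -112.64 mGal
Free-air anomaly = 980315.60 − 980218.96 + (-112.64) = -16.00 mGal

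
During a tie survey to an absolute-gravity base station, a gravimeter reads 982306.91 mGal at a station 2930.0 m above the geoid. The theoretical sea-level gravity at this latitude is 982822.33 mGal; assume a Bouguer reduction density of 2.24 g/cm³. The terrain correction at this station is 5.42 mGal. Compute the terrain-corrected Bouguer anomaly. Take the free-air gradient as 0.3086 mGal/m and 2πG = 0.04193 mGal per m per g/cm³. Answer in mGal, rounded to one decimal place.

Free-air correction = 0.3086 × 2930.0 = 904.20 mGal
Free-air anomaly = 982306.91 − 982822.33 + (904.20) = 388.78 mGal
Bouguer slab correction = 0.04193 × 2.24 × 2930.0 = 275.19 mGal
Simple Bouguer anomaly = 388.78 − (275.19) = 113.59 mGal
Complete Bouguer anomaly = 113.59 + 5.42 = 119.01 mGal

119.0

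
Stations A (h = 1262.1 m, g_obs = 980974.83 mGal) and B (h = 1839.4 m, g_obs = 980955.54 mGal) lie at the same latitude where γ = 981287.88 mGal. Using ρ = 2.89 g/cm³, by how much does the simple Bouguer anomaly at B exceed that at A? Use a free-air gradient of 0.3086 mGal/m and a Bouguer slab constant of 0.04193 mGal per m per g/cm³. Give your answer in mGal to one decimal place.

88.9

Δg_SB(A) = 980974.83 − 981287.88 + 0.3086×1262.1 − 0.04193×2.89×1262.1 = -76.50 mGal
Δg_SB(B) = 980955.54 − 981287.88 + 0.3086×1839.4 − 0.04193×2.89×1839.4 = 12.40 mGal
Difference = 12.40 − (-76.50) = 88.90 mGal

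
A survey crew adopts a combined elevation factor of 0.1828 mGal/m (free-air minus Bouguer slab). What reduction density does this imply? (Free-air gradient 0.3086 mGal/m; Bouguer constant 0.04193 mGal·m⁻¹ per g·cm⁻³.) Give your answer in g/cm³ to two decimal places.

0.1828 = 0.3086 − 0.04193 × ρ
ρ = (0.3086 − 0.1828) / 0.04193 = 3.00 g/cm³

3.00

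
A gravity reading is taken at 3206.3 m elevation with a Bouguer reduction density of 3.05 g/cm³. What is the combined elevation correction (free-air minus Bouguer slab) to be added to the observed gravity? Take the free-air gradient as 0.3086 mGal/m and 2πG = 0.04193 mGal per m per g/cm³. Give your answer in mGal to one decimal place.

579.4

Combined gradient = 0.3086 − 0.04193 × 3.05 = 0.1807135 mGal/m
Combined elevation correction = 0.1807135 × 3206.3 = 579.4 mGal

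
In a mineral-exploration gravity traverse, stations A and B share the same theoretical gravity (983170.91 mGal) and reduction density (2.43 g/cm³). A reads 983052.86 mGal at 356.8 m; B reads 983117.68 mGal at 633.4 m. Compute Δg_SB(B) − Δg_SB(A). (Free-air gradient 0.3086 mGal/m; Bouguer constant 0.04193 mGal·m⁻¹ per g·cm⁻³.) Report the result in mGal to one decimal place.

Δg_SB(A) = 983052.86 − 983170.91 + 0.3086×356.8 − 0.04193×2.43×356.8 = -44.30 mGal
Δg_SB(B) = 983117.68 − 983170.91 + 0.3086×633.4 − 0.04193×2.43×633.4 = 77.70 mGal
Difference = 77.70 − (-44.30) = 122.00 mGal

122.0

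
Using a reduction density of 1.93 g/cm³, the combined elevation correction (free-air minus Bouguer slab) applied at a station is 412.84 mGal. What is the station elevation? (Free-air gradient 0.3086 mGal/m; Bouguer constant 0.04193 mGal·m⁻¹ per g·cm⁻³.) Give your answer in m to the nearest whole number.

1813

Combined gradient = 0.3086 − 0.04193 × 1.93 = 0.2276751 mGal/m
h = 412.84 / 0.2276751 = 1813.29 m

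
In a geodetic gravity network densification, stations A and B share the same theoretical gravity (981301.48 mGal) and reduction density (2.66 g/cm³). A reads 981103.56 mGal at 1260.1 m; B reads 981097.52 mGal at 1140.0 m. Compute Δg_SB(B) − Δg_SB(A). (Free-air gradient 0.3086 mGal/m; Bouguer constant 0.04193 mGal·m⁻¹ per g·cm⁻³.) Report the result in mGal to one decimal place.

-29.7

Δg_SB(A) = 981103.56 − 981301.48 + 0.3086×1260.1 − 0.04193×2.66×1260.1 = 50.40 mGal
Δg_SB(B) = 981097.52 − 981301.48 + 0.3086×1140.0 − 0.04193×2.66×1140.0 = 20.70 mGal
Difference = 20.70 − (50.40) = -29.70 mGal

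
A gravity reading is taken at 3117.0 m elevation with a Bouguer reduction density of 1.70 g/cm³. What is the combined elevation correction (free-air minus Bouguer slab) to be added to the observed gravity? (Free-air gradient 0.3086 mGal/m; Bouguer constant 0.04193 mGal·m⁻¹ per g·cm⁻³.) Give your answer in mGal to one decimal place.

739.7

Combined gradient = 0.3086 − 0.04193 × 1.70 = 0.2373190 mGal/m
Combined elevation correction = 0.2373190 × 3117.0 = 739.7 mGal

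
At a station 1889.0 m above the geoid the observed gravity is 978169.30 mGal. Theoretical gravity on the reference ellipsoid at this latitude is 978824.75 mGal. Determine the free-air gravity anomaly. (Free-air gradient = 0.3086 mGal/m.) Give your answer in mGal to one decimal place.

Free-air correction = 0.3086 × 1889.0 = 582.95 mGal
Free-air anomaly = 978169.30 − 978824.75 + (582.95) = -72.50 mGal

-72.5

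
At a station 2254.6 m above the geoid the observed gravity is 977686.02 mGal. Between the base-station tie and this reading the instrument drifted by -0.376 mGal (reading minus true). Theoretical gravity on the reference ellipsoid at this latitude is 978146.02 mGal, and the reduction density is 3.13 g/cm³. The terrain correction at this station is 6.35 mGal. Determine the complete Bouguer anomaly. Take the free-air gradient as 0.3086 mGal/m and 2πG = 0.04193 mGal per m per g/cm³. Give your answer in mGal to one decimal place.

Drift-corrected reading = 977686.02 − (-0.376) = 977686.396 mGal
Free-air correction = 0.3086 × 2254.6 = 695.77 mGal
Free-air anomaly = 977686.396 − 978146.02 + (695.77) = 236.146 mGal
Bouguer slab correction = 0.04193 × 3.13 × 2254.6 = 295.90 mGal
Simple Bouguer anomaly = 236.146 − (295.90) = -59.754 mGal
Complete Bouguer anomaly = -59.754 + 6.35 = -53.404 mGal

-53.4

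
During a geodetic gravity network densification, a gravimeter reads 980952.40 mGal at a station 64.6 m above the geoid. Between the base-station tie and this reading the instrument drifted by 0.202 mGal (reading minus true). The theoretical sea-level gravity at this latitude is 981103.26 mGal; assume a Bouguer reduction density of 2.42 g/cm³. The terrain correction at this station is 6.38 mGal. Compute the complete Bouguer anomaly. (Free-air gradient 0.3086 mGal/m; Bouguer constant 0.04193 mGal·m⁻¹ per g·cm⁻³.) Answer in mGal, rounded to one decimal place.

Drift-corrected reading = 980952.40 − (0.202) = 980952.198 mGal
Free-air correction = 0.3086 × 64.6 = 19.94 mGal
Free-air anomaly = 980952.198 − 981103.26 + (19.94) = -131.122 mGal
Bouguer slab correction = 0.04193 × 2.42 × 64.6 = 6.56 mGal
Simple Bouguer anomaly = -131.122 − (6.56) = -137.682 mGal
Complete Bouguer anomaly = -137.682 + 6.38 = -131.302 mGal

-131.3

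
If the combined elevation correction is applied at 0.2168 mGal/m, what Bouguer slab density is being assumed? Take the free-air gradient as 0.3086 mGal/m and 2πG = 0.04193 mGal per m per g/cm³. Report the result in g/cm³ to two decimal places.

2.19

0.2168 = 0.3086 − 0.04193 × ρ
ρ = (0.3086 − 0.2168) / 0.04193 = 2.19 g/cm³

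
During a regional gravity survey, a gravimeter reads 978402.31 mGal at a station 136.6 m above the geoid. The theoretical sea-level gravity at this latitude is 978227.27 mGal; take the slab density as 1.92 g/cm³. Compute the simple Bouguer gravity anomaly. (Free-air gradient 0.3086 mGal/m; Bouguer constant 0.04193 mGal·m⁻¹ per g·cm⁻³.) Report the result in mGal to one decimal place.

206.2

Free-air correction = 0.3086 × 136.6 = 42.15 mGal
Free-air anomaly = 978402.31 − 978227.27 + (42.15) = 217.19 mGal
Bouguer slab correction = 0.04193 × 1.92 × 136.6 = 11.00 mGal
Simple Bouguer anomaly = 217.19 − (11.00) = 206.19 mGal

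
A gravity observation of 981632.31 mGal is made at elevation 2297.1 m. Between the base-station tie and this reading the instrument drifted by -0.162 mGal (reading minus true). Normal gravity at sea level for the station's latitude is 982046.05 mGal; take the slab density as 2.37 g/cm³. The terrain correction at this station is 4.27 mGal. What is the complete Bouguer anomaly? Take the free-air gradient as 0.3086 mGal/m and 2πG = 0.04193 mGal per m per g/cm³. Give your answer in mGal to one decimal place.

71.3

Drift-corrected reading = 981632.31 − (-0.162) = 981632.472 mGal
Free-air correction = 0.3086 × 2297.1 = 708.89 mGal
Free-air anomaly = 981632.472 − 982046.05 + (708.89) = 295.312 mGal
Bouguer slab correction = 0.04193 × 2.37 × 2297.1 = 228.27 mGal
Simple Bouguer anomaly = 295.312 − (228.27) = 67.042 mGal
Complete Bouguer anomaly = 67.042 + 4.27 = 71.312 mGal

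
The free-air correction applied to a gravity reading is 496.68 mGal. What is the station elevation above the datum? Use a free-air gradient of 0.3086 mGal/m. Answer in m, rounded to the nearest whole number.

1609

h = 496.68 / 0.3086 = 1609.46 m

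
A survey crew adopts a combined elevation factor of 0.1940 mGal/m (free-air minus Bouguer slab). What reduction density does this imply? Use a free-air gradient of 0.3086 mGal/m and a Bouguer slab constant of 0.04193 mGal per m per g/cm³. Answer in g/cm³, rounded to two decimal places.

2.73

0.1940 = 0.3086 − 0.04193 × ρ
ρ = (0.3086 − 0.1940) / 0.04193 = 2.73 g/cm³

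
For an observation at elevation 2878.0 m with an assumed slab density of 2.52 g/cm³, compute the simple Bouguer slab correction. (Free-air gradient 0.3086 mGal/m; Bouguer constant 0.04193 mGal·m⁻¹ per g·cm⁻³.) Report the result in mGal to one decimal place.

304.1

Bouguer slab correction = 0.04193 × 2.52 × 2878.0 = 304.1 mGal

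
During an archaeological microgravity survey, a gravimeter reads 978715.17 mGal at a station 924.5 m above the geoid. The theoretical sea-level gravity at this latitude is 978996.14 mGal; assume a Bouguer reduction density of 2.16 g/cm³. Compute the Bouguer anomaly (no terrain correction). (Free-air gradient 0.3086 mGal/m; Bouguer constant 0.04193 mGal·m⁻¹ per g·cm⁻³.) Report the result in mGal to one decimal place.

-79.4

Free-air correction = 0.3086 × 924.5 = 285.30 mGal
Free-air anomaly = 978715.17 − 978996.14 + (285.30) = 4.33 mGal
Bouguer slab correction = 0.04193 × 2.16 × 924.5 = 83.73 mGal
Simple Bouguer anomaly = 4.33 − (83.73) = -79.40 mGal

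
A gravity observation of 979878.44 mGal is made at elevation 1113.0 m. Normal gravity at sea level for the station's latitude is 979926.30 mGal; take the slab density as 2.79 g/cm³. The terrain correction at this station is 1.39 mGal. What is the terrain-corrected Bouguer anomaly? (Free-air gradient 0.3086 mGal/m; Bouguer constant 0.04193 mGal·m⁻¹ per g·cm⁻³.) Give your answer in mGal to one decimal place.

166.8

Free-air correction = 0.3086 × 1113.0 = 343.47 mGal
Free-air anomaly = 979878.44 − 979926.30 + (343.47) = 295.61 mGal
Bouguer slab correction = 0.04193 × 2.79 × 1113.0 = 130.20 mGal
Simple Bouguer anomaly = 295.61 − (130.20) = 165.41 mGal
Complete Bouguer anomaly = 165.41 + 1.39 = 166.80 mGal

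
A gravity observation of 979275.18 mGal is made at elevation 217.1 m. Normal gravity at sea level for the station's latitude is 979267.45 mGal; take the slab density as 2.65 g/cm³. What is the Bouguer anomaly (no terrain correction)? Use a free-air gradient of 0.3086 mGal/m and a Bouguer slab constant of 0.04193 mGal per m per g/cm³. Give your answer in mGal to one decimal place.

50.6

Free-air correction = 0.3086 × 217.1 = 67.00 mGal
Free-air anomaly = 979275.18 − 979267.45 + (67.00) = 74.73 mGal
Bouguer slab correction = 0.04193 × 2.65 × 217.1 = 24.12 mGal
Simple Bouguer anomaly = 74.73 − (24.12) = 50.61 mGal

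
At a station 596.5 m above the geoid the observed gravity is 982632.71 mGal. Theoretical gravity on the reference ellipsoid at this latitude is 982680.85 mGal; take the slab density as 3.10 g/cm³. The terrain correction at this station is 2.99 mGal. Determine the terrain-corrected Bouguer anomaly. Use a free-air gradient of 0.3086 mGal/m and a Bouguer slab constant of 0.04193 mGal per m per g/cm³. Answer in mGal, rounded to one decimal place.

61.4

Free-air correction = 0.3086 × 596.5 = 184.08 mGal
Free-air anomaly = 982632.71 − 982680.85 + (184.08) = 135.94 mGal
Bouguer slab correction = 0.04193 × 3.10 × 596.5 = 77.53 mGal
Simple Bouguer anomaly = 135.94 − (77.53) = 58.41 mGal
Complete Bouguer anomaly = 58.41 + 2.99 = 61.40 mGal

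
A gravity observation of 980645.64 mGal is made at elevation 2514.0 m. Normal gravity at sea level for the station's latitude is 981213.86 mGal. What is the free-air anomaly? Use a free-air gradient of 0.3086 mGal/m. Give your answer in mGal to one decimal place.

207.6

Free-air correction = 0.3086 × 2514.0 = 775.82 mGal
Free-air anomaly = 980645.64 − 981213.86 + (775.82) = 207.60 mGal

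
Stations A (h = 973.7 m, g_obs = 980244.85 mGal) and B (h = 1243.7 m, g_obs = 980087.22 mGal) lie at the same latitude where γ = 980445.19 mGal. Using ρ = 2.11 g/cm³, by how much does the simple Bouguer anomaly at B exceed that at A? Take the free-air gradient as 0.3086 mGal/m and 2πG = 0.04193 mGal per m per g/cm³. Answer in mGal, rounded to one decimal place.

-98.2

Δg_SB(A) = 980244.85 − 980445.19 + 0.3086×973.7 − 0.04193×2.11×973.7 = 14.00 mGal
Δg_SB(B) = 980087.22 − 980445.19 + 0.3086×1243.7 − 0.04193×2.11×1243.7 = -84.20 mGal
Difference = -84.20 − (14.00) = -98.20 mGal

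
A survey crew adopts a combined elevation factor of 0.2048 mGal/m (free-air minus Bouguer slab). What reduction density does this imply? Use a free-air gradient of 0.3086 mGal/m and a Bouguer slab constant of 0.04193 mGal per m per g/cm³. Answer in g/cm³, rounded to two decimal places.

0.2048 = 0.3086 − 0.04193 × ρ
ρ = (0.3086 − 0.2048) / 0.04193 = 2.48 g/cm³

2.48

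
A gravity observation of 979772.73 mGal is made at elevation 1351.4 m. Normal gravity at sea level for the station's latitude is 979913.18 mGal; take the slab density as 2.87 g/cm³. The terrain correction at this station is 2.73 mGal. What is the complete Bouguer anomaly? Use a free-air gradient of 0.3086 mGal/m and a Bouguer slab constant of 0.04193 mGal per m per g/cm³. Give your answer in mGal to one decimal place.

Free-air correction = 0.3086 × 1351.4 = 417.04 mGal
Free-air anomaly = 979772.73 − 979913.18 + (417.04) = 276.59 mGal
Bouguer slab correction = 0.04193 × 2.87 × 1351.4 = 162.63 mGal
Simple Bouguer anomaly = 276.59 − (162.63) = 113.96 mGal
Complete Bouguer anomaly = 113.96 + 2.73 = 116.69 mGal

116.7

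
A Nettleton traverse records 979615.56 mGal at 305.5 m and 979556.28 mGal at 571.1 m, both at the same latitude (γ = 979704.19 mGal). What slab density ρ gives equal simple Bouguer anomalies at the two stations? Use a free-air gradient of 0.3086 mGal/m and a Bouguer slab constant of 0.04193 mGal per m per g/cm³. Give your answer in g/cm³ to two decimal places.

2.04

Δg_obs = 979556.28 − 979615.56 = -59.28 mGal over Δh = 571.1 − 305.5 = 265.6 m
Equal Bouguer anomalies ⇒ Δg_obs + (0.3086 − 0.04193ρ)·Δh = 0
0.3086 − 0.04193ρ = −Δg_obs/Δh = 0.22319
ρ = (0.3086 − 0.22319) / 0.04193 = 2.04 g/cm³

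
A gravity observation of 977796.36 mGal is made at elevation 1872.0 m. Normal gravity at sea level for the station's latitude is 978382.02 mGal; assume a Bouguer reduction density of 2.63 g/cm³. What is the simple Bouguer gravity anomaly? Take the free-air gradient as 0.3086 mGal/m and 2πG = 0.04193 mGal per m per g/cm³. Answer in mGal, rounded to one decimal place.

-214.4

Free-air correction = 0.3086 × 1872.0 = 577.70 mGal
Free-air anomaly = 977796.36 − 978382.02 + (577.70) = -7.96 mGal
Bouguer slab correction = 0.04193 × 2.63 × 1872.0 = 206.44 mGal
Simple Bouguer anomaly = -7.96 − (206.44) = -214.40 mGal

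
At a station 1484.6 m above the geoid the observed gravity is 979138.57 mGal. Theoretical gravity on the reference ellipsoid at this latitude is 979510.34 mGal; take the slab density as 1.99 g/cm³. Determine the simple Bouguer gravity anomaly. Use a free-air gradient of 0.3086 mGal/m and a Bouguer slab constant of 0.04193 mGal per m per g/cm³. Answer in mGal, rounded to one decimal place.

Free-air correction = 0.3086 × 1484.6 = 458.15 mGal
Free-air anomaly = 979138.57 − 979510.34 + (458.15) = 86.38 mGal
Bouguer slab correction = 0.04193 × 1.99 × 1484.6 = 123.88 mGal
Simple Bouguer anomaly = 86.38 − (123.88) = -37.50 mGal

-37.5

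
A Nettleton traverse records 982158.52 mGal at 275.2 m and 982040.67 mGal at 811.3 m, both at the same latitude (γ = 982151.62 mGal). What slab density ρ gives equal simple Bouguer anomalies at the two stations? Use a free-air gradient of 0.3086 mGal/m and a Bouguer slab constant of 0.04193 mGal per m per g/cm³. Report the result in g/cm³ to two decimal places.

2.12

Δg_obs = 982040.67 − 982158.52 = -117.85 mGal over Δh = 811.3 − 275.2 = 536.1 m
Equal Bouguer anomalies ⇒ Δg_obs + (0.3086 − 0.04193ρ)·Δh = 0
0.3086 − 0.04193ρ = −Δg_obs/Δh = 0.21983
ρ = (0.3086 − 0.21983) / 0.04193 = 2.12 g/cm³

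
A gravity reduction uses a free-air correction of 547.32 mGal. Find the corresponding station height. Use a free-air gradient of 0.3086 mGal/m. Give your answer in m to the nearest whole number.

h = 547.32 / 0.3086 = 1773.56 m

1774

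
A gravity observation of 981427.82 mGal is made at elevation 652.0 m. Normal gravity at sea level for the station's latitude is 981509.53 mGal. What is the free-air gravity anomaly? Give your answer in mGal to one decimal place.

Free-air correction = 0.3086 × 652.0 = 201.21 mGal
Free-air anomaly = 981427.82 − 981509.53 + (201.21) = 119.50 mGal

119.5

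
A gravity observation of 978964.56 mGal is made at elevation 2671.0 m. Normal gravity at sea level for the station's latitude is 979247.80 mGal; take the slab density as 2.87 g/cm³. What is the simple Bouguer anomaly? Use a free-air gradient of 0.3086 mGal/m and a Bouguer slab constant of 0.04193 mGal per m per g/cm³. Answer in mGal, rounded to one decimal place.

219.6

Free-air correction = 0.3086 × 2671.0 = 824.27 mGal
Free-air anomaly = 978964.56 − 979247.80 + (824.27) = 541.03 mGal
Bouguer slab correction = 0.04193 × 2.87 × 2671.0 = 321.43 mGal
Simple Bouguer anomaly = 541.03 − (321.43) = 219.60 mGal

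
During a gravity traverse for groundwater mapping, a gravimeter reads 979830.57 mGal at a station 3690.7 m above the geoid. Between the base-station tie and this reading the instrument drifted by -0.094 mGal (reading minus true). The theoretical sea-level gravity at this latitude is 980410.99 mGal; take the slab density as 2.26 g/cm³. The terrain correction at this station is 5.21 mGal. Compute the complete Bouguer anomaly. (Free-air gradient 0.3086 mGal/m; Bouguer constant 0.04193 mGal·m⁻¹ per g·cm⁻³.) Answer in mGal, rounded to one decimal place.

214.1

Drift-corrected reading = 979830.57 − (-0.094) = 979830.664 mGal
Free-air correction = 0.3086 × 3690.7 = 1138.95 mGal
Free-air anomaly = 979830.664 − 980410.99 + (1138.95) = 558.624 mGal
Bouguer slab correction = 0.04193 × 2.26 × 3690.7 = 349.74 mGal
Simple Bouguer anomaly = 558.624 − (349.74) = 208.884 mGal
Complete Bouguer anomaly = 208.884 + 5.21 = 214.094 mGal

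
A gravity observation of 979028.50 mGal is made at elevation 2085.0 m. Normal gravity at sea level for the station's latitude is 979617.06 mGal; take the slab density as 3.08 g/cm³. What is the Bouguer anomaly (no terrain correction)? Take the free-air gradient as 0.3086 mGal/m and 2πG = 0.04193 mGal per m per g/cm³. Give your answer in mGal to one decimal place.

Free-air correction = 0.3086 × 2085.0 = 643.43 mGal
Free-air anomaly = 979028.50 − 979617.06 + (643.43) = 54.87 mGal
Bouguer slab correction = 0.04193 × 3.08 × 2085.0 = 269.27 mGal
Simple Bouguer anomaly = 54.87 − (269.27) = -214.40 mGal

-214.4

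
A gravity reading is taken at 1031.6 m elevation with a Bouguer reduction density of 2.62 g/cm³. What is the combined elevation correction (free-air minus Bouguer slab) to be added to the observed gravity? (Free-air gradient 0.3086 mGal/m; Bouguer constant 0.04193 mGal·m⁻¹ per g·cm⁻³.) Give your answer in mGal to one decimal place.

Combined gradient = 0.3086 − 0.04193 × 2.62 = 0.1987434 mGal/m
Combined elevation correction = 0.1987434 × 1031.6 = 205.0 mGal

205.0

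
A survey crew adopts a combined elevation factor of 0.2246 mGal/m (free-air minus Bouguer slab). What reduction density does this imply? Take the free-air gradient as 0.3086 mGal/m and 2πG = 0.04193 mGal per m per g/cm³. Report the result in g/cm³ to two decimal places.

2.00

0.2246 = 0.3086 − 0.04193 × ρ
ρ = (0.3086 − 0.2246) / 0.04193 = 2.00 g/cm³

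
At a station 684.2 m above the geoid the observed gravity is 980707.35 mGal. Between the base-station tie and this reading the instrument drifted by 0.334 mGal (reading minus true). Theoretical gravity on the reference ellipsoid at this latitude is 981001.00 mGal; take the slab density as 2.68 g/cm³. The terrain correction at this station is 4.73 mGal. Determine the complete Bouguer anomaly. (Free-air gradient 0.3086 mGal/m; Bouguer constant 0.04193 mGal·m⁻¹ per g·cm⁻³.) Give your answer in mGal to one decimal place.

Drift-corrected reading = 980707.35 − (0.334) = 980707.016 mGal
Free-air correction = 0.3086 × 684.2 = 211.14 mGal
Free-air anomaly = 980707.016 − 981001.00 + (211.14) = -82.844 mGal
Bouguer slab correction = 0.04193 × 2.68 × 684.2 = 76.89 mGal
Simple Bouguer anomaly = -82.844 − (76.89) = -159.734 mGal
Complete Bouguer anomaly = -159.734 + 4.73 = -155.004 mGal

-155.0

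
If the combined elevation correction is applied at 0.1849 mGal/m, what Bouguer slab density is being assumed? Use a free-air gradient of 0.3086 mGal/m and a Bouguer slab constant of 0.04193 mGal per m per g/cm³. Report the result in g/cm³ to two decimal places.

2.95

0.1849 = 0.3086 − 0.04193 × ρ
ρ = (0.3086 − 0.1849) / 0.04193 = 2.95 g/cm³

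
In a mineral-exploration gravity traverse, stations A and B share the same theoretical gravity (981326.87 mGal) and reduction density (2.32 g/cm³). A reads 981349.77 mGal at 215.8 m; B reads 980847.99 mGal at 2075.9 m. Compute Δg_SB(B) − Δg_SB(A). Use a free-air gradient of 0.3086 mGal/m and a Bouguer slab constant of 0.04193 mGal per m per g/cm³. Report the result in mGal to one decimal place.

-108.7

Δg_SB(A) = 981349.77 − 981326.87 + 0.3086×215.8 − 0.04193×2.32×215.8 = 68.50 mGal
Δg_SB(B) = 980847.99 − 981326.87 + 0.3086×2075.9 − 0.04193×2.32×2075.9 = -40.20 mGal
Difference = -40.20 − (68.50) = -108.70 mGal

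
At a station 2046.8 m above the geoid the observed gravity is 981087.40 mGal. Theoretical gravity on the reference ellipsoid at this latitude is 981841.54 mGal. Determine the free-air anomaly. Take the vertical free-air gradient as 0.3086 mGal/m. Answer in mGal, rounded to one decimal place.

-122.5

Free-air correction = 0.3086 × 2046.8 = 631.64 mGal
Free-air anomaly = 981087.40 − 981841.54 + (631.64) = -122.50 mGal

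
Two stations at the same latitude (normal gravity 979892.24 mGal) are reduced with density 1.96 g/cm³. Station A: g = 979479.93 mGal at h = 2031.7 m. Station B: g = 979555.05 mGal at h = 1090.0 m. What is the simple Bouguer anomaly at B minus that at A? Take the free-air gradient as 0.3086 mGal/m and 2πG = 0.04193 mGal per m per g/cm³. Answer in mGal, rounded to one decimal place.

-138.1

Δg_SB(A) = 979479.93 − 979892.24 + 0.3086×2031.7 − 0.04193×1.96×2031.7 = 47.70 mGal
Δg_SB(B) = 979555.05 − 979892.24 + 0.3086×1090.0 − 0.04193×1.96×1090.0 = -90.40 mGal
Difference = -90.40 − (47.70) = -138.10 mGal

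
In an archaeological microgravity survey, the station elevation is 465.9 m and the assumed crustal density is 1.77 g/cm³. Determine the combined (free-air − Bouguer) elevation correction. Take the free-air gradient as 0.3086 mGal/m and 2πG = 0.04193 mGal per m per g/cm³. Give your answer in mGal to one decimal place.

Combined gradient = 0.3086 − 0.04193 × 1.77 = 0.2343839 mGal/m
Combined elevation correction = 0.2343839 × 465.9 = 109.2 mGal

109.2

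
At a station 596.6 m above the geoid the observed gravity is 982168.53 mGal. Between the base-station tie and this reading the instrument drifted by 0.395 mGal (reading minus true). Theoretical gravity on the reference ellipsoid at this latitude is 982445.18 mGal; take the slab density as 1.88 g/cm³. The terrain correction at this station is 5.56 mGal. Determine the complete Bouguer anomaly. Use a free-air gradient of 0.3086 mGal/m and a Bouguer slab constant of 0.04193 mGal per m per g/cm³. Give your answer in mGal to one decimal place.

Drift-corrected reading = 982168.53 − (0.395) = 982168.135 mGal
Free-air correction = 0.3086 × 596.6 = 184.11 mGal
Free-air anomaly = 982168.135 − 982445.18 + (184.11) = -92.935 mGal
Bouguer slab correction = 0.04193 × 1.88 × 596.6 = 47.03 mGal
Simple Bouguer anomaly = -92.935 − (47.03) = -139.965 mGal
Complete Bouguer anomaly = -139.965 + 5.56 = -134.405 mGal

-134.4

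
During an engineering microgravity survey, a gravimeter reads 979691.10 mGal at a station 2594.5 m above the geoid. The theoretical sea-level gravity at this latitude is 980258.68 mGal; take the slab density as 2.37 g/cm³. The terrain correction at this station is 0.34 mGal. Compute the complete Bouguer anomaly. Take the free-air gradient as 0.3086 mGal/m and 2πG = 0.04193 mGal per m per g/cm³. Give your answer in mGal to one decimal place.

-24.4

Free-air correction = 0.3086 × 2594.5 = 800.66 mGal
Free-air anomaly = 979691.10 − 980258.68 + (800.66) = 233.08 mGal
Bouguer slab correction = 0.04193 × 2.37 × 2594.5 = 257.83 mGal
Simple Bouguer anomaly = 233.08 − (257.83) = -24.75 mGal
Complete Bouguer anomaly = -24.75 + 0.34 = -24.41 mGal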